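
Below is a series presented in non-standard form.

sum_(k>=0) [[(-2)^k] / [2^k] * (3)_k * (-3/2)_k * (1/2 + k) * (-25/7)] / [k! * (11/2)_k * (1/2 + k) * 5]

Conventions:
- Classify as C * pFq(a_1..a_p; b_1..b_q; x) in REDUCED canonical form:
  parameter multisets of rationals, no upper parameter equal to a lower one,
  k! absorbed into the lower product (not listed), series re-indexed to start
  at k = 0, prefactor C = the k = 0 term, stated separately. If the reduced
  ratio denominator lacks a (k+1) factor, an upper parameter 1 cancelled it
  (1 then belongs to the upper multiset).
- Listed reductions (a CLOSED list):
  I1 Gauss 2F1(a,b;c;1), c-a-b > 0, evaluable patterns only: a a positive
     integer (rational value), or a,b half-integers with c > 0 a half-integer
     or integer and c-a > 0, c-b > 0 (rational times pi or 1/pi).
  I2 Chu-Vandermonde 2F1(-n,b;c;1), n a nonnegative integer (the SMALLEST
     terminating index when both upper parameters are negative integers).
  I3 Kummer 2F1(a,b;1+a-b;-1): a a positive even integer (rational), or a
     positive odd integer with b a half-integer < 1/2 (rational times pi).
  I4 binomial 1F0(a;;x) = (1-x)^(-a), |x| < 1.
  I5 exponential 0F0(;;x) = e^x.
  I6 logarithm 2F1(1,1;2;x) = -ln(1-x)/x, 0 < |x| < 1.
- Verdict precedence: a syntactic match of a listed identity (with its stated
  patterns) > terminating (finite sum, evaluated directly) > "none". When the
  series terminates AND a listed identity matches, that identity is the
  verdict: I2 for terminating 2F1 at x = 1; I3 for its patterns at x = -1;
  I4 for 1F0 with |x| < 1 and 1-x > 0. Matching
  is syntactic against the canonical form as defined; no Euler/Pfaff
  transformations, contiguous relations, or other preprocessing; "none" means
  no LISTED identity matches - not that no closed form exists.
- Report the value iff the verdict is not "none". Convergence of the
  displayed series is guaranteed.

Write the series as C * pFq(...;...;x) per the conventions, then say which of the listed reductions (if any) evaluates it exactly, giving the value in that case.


Reduced: x = -1, 2F1, upper = {-3/2, 3}, lower = {11/2}, C = -5/7. Verdict (x = -1): Kummer's theorem (I3) applies (x = -1; c = 11/2 equals 1+a-b for upper {-3/2, 3}: listed pattern). Its exact value is (-225/512) * pi.

Key observation: x = (-1) and the two k-th powers (prefactor -5/7) combine into one argument.
Adjacent-term ratio: r(k) = (-1) * (k-3/2) (k+3) / [(k+11/2) (k+1)] - poly over poly, x = (-1) from leading terms; C = -5/7 at k = 0.


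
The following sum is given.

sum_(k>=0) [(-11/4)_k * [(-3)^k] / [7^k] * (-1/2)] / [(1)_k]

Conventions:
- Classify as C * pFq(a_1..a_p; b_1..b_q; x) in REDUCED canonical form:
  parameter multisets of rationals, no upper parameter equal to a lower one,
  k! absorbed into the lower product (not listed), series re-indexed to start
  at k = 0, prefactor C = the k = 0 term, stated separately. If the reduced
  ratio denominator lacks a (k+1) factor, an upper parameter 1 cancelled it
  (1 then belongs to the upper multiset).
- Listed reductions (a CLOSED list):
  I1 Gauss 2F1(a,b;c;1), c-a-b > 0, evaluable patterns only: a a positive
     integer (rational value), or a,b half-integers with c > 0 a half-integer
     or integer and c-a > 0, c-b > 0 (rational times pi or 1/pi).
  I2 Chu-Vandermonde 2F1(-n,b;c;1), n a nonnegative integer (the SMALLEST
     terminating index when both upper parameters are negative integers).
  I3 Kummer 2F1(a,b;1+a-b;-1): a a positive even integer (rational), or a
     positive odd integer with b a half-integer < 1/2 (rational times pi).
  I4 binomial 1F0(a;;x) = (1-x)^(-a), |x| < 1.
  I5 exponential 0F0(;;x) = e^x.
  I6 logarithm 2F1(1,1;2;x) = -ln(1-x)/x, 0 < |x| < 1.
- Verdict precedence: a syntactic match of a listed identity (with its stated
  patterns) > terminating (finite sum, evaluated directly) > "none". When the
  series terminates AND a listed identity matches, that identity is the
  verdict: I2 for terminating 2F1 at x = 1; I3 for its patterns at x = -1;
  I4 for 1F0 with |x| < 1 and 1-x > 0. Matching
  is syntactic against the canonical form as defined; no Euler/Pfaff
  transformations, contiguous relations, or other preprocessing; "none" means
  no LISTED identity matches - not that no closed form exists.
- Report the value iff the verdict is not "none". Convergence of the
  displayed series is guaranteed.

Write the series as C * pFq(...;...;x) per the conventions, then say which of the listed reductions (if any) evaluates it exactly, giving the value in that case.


Reduced: x = -3/7, 1F0, upper = {-11/4}, lower = {-}, C = -1/2. Verdict: the binomial series (I4) fires (the 1F0 binomial series: exponent 11/4, x = -3/7). Exact value: (-1/2) * (10/7)^(11/4).

Structural cue: t_0 = -1/2 here, and (1)_k (C = -1/2, x = -3/7) is k! itself.
Adjacent-term ratio: r(k) = (-3/7) * (k-11/4) / [(k+1)] - rational in k. x = (-3/7); t_0 = -1/2; negate the roots.


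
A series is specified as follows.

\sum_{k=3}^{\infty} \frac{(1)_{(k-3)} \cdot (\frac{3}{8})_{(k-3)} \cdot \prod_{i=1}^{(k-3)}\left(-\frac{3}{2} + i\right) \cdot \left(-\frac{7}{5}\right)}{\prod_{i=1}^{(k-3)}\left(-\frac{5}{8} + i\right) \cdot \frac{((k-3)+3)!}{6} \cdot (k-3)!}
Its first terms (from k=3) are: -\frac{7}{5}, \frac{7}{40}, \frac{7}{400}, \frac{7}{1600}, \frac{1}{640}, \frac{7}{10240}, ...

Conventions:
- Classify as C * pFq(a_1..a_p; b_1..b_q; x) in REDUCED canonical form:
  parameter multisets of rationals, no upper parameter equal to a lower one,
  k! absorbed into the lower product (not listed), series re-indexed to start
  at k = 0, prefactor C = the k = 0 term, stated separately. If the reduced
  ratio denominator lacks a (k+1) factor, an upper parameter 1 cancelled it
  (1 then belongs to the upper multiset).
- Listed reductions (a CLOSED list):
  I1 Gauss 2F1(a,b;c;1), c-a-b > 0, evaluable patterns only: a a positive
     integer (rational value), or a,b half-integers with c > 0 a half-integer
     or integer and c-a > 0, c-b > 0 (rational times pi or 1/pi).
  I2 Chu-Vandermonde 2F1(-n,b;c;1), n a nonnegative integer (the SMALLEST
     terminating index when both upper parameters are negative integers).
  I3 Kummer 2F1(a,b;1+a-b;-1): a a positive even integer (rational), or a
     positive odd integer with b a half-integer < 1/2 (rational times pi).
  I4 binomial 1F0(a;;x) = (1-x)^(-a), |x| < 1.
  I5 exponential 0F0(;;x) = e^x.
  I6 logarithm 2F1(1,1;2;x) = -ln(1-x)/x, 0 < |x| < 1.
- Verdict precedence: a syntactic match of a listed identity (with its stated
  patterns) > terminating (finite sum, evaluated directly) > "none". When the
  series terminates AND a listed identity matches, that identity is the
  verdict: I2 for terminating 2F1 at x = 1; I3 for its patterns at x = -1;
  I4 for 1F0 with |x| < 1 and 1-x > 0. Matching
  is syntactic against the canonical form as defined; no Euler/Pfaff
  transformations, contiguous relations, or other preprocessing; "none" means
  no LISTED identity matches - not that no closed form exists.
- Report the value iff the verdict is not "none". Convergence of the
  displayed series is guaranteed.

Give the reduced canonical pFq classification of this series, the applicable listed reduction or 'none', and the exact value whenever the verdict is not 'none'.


x = 1 here; the reduced form reads 2F1, upper {-\frac{1}{2}, 1}, lower {4}, C = -\frac{7}{5}. Verdict (x = 1): the Gauss summation I1 applies (x = 1: the Gamma ratio telescopes since c-a-b = 7/2 > 0 and a = 1 in Z>0). Sum: -\frac{6}{5}.

The tell: x = 1 and the parameter 3/8 appears in both the upper and lower lists and cancels.
Ratio: r(k) = 1 * (k-\frac{1}{2}) (k+1) / [(k+4) (k+1)] - poly over poly, x = 1 from leading terms; C = -\frac{7}{5} at k = 0.


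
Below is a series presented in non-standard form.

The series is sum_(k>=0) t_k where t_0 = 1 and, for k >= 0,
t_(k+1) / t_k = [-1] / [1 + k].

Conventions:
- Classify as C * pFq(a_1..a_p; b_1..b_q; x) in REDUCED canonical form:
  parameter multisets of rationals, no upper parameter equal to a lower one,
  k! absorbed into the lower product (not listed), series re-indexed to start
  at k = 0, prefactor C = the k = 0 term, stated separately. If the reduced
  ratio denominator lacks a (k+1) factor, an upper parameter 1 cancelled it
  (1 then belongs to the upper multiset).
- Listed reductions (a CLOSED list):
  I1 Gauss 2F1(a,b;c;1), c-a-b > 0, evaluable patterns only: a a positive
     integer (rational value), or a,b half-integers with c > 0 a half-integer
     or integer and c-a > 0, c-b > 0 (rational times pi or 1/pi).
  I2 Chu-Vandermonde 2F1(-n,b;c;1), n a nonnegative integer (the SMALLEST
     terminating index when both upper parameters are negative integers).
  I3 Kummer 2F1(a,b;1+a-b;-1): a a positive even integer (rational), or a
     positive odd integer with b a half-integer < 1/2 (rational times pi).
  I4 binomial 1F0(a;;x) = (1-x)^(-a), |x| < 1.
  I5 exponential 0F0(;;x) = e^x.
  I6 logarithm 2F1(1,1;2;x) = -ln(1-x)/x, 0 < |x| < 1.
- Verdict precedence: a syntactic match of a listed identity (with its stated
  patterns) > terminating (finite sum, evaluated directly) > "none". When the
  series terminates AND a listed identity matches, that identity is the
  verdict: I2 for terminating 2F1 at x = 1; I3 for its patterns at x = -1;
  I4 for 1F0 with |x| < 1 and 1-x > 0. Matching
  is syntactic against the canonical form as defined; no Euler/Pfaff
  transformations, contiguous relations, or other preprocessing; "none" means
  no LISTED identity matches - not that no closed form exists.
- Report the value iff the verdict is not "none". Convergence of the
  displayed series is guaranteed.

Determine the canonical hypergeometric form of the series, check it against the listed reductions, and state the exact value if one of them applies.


x = -1 here; the reduced form reads 0F0, upper {-}, lower {-}, C = 1. Verdict: the exponential series (I5) matches (the 0F0 exponential series at x = -1). Value: e^(-1).

First insight: t_0 being 1, the expanded ratio factors over Q; prefactor 1, roots give parameters.
Consecutive-term ratio: r(k) = (-1) * 1 / [(k+1)] ; factor over Q: parameters, x = (-1), and C = 1.


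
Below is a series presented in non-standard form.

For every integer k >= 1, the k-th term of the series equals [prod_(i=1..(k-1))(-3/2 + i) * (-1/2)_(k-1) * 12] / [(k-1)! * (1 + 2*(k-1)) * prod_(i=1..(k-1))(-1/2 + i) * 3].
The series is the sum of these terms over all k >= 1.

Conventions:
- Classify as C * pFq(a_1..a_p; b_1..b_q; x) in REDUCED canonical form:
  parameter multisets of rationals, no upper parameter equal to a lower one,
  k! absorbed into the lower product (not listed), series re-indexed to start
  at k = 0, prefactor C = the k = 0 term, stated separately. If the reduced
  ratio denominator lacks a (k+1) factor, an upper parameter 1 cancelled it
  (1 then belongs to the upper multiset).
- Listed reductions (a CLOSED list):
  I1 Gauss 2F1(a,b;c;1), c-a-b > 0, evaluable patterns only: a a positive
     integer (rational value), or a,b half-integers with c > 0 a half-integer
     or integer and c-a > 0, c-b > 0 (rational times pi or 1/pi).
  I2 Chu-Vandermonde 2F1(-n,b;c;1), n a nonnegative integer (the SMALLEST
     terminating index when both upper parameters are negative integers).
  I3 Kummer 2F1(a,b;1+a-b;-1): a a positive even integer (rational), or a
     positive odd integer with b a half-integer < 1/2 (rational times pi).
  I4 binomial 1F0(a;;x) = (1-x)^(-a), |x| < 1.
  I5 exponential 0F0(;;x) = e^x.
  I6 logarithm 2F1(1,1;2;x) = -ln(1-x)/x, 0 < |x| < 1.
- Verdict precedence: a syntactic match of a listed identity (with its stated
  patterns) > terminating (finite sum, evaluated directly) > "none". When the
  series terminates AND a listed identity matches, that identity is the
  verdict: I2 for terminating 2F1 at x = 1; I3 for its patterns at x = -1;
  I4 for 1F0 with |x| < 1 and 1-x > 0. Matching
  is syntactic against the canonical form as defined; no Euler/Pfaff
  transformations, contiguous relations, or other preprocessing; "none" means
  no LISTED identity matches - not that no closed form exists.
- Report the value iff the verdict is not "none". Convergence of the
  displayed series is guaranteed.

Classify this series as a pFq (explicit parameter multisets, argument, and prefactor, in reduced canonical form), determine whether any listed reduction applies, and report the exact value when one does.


Canonical form: C = 4 times 2F1 with upper {-1/2, -1/2}, lower {3/2}, x = 1. Verdict (x = 1): the half-integer Gauss pattern (I1) applies (x = 1; upper {-1/2, -1/2} half-integers, c = 3/2 in the evaluable pattern). Sum: (3/2) * pi.

First insight: with t_0 = 4, the constant factors (prefactor 4) combine into one prefactor.
Consecutive-term ratio: r(k) = 1 * (k-1/2) (k-1/2) / [(k+3/2) (k+1)] - poly over poly, x = 1 from leading terms; C = 4 at k = 0.


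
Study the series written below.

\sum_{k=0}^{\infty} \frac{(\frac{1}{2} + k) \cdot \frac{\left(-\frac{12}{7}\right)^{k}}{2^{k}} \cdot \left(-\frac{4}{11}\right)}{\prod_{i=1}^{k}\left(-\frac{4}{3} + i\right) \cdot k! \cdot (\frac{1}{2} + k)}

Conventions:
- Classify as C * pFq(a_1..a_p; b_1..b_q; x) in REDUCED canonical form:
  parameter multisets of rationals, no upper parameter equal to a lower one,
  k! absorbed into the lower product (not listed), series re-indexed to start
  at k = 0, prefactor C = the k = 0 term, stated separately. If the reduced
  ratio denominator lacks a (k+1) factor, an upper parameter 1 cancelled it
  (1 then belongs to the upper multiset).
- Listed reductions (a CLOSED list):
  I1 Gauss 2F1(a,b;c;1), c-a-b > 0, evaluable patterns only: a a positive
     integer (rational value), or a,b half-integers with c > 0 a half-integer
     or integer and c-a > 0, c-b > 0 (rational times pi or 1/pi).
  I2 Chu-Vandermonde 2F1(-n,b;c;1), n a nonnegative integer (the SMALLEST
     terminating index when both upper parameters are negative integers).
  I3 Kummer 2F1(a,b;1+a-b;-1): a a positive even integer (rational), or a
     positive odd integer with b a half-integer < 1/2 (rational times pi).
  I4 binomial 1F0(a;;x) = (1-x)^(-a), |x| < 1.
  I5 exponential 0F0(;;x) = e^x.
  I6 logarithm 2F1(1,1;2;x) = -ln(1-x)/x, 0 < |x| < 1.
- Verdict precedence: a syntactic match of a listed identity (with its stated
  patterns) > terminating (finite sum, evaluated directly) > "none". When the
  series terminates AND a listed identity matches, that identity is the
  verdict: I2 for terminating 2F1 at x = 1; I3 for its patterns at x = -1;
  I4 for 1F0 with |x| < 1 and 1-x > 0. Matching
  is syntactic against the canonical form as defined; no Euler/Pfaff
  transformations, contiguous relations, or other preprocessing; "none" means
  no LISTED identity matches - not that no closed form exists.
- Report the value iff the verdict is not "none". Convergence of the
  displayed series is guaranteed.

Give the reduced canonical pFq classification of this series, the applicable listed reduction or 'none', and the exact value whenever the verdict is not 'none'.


First insight: from the first term -\frac{4}{11}: the two k-th powers (prefactor -4/11) combine into one argument.
Adjacent-term ratio: r(k) = -\frac{6}{7} * 1 / [(k-\frac{1}{3}) (k+1)] - poly over poly, x = -\frac{6}{7} from leading terms; C = -\frac{4}{11} at k = 0.

The series (x = -\frac{6}{7}) is 0F1: upper {-}, lower {-\frac{1}{3}}, prefactor -\frac{4}{11}. Verdict: none. A 0F1 with upper {-} fits none of I1-I6 at x = -\frac{6}{7}; the sum runs forever.


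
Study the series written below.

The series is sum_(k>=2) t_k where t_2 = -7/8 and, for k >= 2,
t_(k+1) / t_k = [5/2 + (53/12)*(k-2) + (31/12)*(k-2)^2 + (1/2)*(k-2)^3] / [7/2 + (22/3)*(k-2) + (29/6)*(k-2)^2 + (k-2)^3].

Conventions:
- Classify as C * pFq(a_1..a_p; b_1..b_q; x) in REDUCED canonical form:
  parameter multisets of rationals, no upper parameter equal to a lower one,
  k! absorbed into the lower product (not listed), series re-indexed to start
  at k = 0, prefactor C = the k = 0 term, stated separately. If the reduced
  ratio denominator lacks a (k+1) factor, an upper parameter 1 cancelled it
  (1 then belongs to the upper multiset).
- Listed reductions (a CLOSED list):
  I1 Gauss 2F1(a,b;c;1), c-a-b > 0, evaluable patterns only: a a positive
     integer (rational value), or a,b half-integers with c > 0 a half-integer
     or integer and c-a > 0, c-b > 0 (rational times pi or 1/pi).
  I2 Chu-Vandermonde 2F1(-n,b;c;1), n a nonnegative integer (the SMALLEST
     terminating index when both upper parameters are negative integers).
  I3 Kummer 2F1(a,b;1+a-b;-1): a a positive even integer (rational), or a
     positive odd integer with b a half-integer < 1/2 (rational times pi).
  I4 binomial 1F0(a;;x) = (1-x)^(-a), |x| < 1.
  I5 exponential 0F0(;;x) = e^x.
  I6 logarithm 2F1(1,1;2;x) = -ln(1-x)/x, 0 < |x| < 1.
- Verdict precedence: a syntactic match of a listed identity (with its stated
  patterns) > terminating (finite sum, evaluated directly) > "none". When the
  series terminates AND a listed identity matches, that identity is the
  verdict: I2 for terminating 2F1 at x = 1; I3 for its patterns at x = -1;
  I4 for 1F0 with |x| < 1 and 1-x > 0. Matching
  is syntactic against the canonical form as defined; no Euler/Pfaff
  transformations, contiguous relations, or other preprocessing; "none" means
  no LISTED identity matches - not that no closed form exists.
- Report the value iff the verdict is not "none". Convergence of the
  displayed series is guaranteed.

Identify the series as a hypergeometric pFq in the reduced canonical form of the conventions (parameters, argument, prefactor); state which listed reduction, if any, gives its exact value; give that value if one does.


The tell: t_0 = -7/8 here, and cancel k + 3/2 from the displayed ratio first; then prefactor -7/8.
Step ratio: r(k) = (1/2) * (k+5/3) (k+2) / [(k+7/3) (k+1)] - rational in k, leading ratio (1/2); with t_0 = -7/8, classification follows.

Canonical form: C = -7/8 times 2F1 with upper {5/3, 2}, lower {7/3}, x = 1/2. Verdict: none. A 2F1 with upper {5/3, 2} fits none of I1-I6 at x = 1/2; the sum runs forever.


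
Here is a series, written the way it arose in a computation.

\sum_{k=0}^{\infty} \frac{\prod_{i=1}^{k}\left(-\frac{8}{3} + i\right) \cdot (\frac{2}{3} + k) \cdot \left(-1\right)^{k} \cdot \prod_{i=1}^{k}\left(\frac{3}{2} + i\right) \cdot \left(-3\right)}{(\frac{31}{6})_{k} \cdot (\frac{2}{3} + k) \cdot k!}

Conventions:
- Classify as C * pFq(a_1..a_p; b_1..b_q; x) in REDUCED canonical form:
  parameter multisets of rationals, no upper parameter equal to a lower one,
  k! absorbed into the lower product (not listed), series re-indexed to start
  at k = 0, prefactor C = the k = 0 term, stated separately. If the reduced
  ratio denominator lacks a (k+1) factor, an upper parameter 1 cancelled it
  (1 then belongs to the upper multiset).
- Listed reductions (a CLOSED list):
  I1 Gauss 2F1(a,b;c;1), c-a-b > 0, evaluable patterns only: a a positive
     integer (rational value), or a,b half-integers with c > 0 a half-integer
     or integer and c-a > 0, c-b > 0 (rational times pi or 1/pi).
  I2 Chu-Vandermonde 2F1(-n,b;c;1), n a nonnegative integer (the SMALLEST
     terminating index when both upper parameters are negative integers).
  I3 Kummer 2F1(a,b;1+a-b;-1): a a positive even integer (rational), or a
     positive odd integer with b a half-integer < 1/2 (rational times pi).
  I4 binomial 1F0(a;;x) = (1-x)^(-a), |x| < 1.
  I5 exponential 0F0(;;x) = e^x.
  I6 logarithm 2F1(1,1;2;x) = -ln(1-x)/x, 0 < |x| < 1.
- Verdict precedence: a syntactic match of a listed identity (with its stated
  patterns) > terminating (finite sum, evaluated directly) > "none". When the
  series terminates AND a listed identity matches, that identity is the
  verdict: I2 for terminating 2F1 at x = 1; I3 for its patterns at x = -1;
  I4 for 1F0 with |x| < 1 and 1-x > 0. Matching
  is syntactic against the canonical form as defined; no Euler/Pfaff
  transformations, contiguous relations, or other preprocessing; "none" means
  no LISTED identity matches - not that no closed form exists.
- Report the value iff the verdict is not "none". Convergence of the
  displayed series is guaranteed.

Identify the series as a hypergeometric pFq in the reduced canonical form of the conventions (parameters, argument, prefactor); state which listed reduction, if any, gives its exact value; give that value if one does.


Structural cue: from the first term -3: the running product (C = -3, x = -1) telescopes to a rising factorial.
Consecutive-term ratio: r(k) = -1 * (k-\frac{5}{3}) (k+\frac{5}{2}) / [(k+\frac{31}{6}) (k+1)] - rational in k. x = -1; t_0 = -3; negate the roots.

Classification (C = -3): 2F1 with upper {-\frac{5}{3}, \frac{5}{2}}, lower {\frac{31}{6}}, argument x = -1. Verdict: none. Every listed pattern misses the 2F1 form at -1, upper {-\frac{5}{3}, \frac{5}{2}}.


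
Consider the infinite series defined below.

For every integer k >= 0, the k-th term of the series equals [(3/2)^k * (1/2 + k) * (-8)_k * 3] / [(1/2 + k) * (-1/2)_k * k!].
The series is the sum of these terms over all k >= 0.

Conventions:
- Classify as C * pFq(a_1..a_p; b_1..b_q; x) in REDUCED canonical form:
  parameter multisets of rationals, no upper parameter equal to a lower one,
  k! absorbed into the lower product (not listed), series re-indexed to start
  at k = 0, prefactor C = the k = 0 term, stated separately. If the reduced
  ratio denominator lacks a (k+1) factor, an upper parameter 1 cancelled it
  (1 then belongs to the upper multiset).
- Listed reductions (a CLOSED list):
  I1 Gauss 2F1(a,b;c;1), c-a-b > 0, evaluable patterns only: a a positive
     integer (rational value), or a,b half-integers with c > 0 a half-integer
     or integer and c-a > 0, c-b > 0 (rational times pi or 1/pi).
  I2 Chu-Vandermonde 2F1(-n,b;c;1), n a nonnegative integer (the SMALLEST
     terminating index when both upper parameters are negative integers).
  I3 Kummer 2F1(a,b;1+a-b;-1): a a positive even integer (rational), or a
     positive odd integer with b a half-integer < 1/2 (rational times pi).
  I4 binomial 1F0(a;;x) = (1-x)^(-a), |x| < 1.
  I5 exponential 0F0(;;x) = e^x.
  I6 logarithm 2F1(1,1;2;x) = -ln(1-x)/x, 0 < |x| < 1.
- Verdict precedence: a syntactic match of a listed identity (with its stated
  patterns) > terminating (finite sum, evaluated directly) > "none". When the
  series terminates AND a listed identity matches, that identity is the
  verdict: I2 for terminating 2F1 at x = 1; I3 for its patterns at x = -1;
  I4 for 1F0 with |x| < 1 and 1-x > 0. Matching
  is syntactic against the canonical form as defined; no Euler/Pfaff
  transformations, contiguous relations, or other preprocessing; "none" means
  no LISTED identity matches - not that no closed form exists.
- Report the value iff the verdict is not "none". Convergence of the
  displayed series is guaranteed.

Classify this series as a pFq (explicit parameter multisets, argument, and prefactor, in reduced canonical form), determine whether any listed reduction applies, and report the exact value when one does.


x = 3/2 here; the reduced form reads 1F1, upper {-8}, lower {-1/2}, C = 3. Verdict: terminating. (-8)_k vanishes past k = 8, leaving a 9-term sum, computed directly. Hence: 129648/5005.

Key step: t_0 being 3, k + 1/2 divides numerator and denominator alike; C = 3, x = 3/2 after cancelling.
Term ratio: r(k) = (3/2) * (k-8) / [(k-1/2) (k+1)] - poly over poly, x = (3/2) from leading terms; C = 3 at k = 0.


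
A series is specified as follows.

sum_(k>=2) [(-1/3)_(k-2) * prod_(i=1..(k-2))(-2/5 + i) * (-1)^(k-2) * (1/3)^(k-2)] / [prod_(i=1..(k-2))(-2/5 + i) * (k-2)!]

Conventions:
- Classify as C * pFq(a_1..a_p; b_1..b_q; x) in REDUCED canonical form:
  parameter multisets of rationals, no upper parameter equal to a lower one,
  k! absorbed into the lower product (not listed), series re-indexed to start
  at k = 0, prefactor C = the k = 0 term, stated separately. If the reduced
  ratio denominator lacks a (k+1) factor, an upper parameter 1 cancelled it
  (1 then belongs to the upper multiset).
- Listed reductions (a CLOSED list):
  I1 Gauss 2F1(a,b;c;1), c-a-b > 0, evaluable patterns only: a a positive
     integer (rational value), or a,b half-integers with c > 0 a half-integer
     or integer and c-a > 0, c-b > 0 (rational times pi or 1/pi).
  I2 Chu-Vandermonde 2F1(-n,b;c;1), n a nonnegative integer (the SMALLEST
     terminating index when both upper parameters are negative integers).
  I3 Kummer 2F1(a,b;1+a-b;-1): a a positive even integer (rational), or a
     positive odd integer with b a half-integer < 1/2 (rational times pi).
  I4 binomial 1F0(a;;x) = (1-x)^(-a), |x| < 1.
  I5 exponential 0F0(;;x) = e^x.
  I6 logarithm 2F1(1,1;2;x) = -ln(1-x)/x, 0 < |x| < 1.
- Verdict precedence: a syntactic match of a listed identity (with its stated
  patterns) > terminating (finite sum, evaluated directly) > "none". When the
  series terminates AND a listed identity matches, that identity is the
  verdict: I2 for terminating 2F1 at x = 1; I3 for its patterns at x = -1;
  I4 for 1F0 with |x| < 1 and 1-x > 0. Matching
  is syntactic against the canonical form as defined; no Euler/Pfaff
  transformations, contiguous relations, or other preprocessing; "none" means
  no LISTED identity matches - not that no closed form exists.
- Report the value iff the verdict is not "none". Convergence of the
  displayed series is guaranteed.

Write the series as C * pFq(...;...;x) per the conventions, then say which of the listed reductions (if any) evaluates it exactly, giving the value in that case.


With C = 1: the canonical form is 1F0(-1/3; -; -1/3). Verdict: the I4 binomial reduction matches (the 1F0 binomial series: exponent 1/3, x = -1/3). Exact value: (4/3)^(1/3).

Structural cue: t_0 = 1 here, and the (-1)^k factor (C = 1) folds into the argument's sign.
Consecutive-term ratio: r(k) = (-1/3) * (k-1/3) / [(k+1)] - rational in k. x = (-1/3); t_0 = 1; negate the roots.


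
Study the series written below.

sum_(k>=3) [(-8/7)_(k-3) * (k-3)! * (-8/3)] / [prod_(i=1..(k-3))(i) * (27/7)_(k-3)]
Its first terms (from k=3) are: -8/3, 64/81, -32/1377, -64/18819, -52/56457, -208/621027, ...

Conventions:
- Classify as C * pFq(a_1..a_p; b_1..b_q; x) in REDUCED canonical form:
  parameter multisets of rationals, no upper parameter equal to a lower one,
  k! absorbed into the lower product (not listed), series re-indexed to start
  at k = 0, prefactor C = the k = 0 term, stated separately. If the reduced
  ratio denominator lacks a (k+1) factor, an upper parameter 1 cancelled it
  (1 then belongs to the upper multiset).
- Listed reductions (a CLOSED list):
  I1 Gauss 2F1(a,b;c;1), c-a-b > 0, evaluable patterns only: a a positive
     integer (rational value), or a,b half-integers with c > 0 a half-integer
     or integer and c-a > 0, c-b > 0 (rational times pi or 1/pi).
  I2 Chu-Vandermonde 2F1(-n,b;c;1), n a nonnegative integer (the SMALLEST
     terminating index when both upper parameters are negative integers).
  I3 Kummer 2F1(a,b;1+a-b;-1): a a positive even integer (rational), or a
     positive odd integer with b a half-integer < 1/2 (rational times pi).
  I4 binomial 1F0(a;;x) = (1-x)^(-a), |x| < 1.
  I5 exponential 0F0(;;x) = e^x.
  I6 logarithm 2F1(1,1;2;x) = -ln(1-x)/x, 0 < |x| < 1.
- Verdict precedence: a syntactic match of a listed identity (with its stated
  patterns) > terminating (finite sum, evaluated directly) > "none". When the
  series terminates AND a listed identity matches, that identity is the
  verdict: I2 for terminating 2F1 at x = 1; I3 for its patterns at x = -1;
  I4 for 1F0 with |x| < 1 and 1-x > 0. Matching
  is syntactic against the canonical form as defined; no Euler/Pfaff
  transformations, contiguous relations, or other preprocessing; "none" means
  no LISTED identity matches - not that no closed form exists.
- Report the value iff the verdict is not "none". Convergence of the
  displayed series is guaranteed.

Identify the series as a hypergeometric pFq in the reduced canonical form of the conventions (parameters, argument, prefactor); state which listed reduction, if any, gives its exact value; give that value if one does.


The series (x = 1) is 2F1: upper {-8/7, 1}, lower {27/7}, prefactor -8/3. Verdict at x = 1: the Gauss summation I1 matches (x = 1: the Gamma ratio telescopes since c-a-b = 4 > 0 and a = 1 in Z>0). Value: -40/21.

First insight: t_0 = -8/3 here, and the product of the first k integers (prefactor -8/3) is k!.
Ratio: r(k) = 1 * (k-8/7) (k+1) / [(k+27/7) (k+1)] - rational in k, leading ratio 1; with t_0 = -8/3, classification follows.


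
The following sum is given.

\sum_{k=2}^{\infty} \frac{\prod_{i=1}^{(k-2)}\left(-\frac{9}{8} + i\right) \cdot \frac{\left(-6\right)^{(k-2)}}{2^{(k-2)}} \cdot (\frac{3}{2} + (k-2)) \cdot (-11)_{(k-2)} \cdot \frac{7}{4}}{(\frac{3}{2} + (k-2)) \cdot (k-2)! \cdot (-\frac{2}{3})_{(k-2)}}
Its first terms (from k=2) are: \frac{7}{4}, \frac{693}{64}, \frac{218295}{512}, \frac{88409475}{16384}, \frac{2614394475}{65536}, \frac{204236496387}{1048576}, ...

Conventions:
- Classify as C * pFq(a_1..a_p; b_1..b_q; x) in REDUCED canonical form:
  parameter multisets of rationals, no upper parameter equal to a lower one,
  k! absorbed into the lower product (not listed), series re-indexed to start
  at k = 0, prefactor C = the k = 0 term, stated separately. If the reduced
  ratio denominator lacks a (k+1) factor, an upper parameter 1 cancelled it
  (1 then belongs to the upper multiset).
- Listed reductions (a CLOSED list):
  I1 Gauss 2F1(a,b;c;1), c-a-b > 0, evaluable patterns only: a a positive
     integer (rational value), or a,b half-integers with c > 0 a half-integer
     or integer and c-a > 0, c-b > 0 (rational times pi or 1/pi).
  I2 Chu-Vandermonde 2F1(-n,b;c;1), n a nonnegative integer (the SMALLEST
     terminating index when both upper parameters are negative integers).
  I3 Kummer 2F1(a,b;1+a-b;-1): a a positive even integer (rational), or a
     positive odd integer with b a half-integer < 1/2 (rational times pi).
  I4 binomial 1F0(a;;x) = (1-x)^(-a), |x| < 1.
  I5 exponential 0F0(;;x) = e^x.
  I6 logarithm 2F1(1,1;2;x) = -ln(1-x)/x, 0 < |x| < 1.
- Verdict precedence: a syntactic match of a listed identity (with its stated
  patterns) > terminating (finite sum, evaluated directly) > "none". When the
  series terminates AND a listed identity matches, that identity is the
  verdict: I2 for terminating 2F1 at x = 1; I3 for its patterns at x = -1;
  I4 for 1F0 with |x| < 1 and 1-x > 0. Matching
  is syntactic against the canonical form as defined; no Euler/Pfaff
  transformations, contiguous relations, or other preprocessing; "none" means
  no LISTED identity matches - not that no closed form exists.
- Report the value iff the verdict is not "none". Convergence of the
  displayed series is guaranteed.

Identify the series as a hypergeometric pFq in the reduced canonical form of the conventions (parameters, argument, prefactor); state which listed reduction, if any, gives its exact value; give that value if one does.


Key observation: t_0 being \frac{7}{4}, k + 3/2 divides numerator and denominator alike; C = 7/4, x = -3 after cancelling.
Consecutive-term ratio: r(k) = -3 * (k-11) (k-\frac{1}{8}) / [(k-\frac{2}{3}) (k+1)] - rational in k, leading ratio -3; with t_0 = \frac{7}{4}, classification follows.

The series (x = -3) is 2F1: upper {-11, -\frac{1}{8}}, lower {-\frac{2}{3}}, prefactor \frac{7}{4}. Verdict: terminating - no listed pattern fits, but -11 in the upper list cuts the series at k = 11; direct evaluation. Exact value: \frac{13267797103415838579085}{1337006139375616}.


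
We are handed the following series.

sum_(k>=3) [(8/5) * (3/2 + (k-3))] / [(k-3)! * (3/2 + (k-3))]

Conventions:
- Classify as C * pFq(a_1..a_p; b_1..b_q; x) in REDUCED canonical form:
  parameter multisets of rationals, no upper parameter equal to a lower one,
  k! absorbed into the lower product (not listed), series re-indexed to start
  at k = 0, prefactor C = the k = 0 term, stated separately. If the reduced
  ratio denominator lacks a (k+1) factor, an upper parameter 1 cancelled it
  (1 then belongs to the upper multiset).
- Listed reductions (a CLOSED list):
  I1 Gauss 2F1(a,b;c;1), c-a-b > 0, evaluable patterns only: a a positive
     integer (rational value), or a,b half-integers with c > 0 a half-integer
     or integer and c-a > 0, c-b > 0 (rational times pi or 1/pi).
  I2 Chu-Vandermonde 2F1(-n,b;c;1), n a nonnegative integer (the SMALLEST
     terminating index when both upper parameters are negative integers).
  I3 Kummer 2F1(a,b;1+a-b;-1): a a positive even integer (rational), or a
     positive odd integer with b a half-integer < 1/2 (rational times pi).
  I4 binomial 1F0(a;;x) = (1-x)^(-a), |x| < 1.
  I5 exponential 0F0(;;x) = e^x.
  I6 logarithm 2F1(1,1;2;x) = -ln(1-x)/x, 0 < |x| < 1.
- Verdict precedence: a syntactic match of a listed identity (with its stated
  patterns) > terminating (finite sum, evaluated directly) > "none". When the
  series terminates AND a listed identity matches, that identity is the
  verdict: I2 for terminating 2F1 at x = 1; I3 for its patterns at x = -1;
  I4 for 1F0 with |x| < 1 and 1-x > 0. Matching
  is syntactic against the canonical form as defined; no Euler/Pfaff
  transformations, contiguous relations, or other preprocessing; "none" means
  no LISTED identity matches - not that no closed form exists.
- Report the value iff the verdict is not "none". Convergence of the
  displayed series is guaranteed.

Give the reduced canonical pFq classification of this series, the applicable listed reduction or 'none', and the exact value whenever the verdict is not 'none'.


The series (x = 1) is 0F0: upper {-}, lower {-}, prefactor 8/5. Verdict (x = 1): exponential (I5) applies (the 0F0 exponential series at x = 1). Exact value: (8/5) * e^(1).

Key observation: x = 1 and the factor k + 3/2 cancels (top and bottom), leaving C = 8/5, x = 1.
Term ratio: r(k) = 1 * 1 / [(k+1)] - rational in k, leading ratio 1; with t_0 = 8/5, classification follows.


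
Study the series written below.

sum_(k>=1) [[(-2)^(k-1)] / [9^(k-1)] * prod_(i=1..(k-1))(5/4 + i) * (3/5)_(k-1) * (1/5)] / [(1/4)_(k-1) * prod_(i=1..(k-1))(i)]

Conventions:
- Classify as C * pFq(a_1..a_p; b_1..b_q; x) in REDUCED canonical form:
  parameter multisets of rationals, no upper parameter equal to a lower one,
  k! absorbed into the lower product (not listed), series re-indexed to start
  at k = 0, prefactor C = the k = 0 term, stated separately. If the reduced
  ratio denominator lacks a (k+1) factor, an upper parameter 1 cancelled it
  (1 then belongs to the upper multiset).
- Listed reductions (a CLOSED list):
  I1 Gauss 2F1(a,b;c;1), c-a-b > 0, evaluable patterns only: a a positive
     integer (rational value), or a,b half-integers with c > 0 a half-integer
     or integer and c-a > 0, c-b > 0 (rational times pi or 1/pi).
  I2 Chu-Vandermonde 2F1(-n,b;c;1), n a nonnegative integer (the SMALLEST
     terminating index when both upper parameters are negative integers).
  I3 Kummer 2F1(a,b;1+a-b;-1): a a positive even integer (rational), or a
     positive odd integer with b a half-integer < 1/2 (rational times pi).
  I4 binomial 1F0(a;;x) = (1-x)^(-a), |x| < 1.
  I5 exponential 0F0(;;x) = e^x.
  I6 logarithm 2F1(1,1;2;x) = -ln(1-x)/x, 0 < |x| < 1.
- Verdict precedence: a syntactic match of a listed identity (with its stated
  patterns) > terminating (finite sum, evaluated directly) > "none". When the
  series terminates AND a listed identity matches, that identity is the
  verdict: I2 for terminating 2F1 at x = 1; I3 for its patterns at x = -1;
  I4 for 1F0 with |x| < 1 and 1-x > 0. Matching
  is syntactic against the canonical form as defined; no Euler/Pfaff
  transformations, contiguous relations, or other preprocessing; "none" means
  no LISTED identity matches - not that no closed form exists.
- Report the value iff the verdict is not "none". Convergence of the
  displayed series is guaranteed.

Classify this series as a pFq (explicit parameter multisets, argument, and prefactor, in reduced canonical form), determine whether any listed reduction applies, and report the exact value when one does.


Key step: t_0 being 1/5, the product of the first k integers (C = 1/5, x = -2/9) is k!.
Ratio: r(k) = (-2/9) * (k+3/5) (k+9/4) / [(k+1/4) (k+1)] - poly over poly, x = (-2/9) from leading terms; C = 1/5 at k = 0.

Classification (C = 1/5): 2F1 with upper {3/5, 9/4}, lower {1/4}, argument x = -2/9. Verdict: none. No listed pattern accepts 2F1(3/5, 9/4; 1/4; -2/9).


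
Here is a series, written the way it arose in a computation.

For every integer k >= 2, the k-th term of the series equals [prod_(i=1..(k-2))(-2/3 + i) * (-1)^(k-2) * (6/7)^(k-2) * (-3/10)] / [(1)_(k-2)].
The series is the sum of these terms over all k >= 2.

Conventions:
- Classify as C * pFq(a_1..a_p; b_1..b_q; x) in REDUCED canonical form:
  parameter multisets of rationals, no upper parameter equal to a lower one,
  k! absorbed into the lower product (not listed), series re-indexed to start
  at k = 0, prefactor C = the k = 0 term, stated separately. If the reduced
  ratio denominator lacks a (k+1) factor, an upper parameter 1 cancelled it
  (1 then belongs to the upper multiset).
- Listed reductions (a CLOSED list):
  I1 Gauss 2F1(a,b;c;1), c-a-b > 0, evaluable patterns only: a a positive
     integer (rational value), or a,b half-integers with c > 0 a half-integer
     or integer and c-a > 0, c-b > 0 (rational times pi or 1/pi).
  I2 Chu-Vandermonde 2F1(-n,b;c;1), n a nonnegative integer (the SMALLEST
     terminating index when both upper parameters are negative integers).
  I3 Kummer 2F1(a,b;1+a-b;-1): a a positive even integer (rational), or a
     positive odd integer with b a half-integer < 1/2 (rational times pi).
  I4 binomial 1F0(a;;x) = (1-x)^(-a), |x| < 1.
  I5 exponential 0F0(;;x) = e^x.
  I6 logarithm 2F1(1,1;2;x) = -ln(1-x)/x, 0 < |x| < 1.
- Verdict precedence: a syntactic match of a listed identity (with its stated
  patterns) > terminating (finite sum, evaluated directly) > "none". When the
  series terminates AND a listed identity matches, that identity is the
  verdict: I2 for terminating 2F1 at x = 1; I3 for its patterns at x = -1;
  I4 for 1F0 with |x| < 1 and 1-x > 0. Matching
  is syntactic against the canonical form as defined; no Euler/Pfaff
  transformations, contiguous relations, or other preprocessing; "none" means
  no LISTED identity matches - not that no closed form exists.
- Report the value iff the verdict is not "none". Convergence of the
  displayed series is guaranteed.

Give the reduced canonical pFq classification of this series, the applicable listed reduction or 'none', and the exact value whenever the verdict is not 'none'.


This is -3/10 * 1F0(1/3; -; -6/7) in reduced canonical form. Verdict: this is the I4 binomial reduction (the 1F0 binomial series: exponent -1/3, x = -6/7). Exact value: (-3/10) * (13/7)^(-1/3).

First insight: t_0 = -3/10 here, and the running product (C = -3/10) telescopes to a rising factorial.
Step ratio: r(k) = (-6/7) * (k+1/3) / [(k+1)] - rational in k, leading ratio (-6/7); with t_0 = -3/10, classification follows.


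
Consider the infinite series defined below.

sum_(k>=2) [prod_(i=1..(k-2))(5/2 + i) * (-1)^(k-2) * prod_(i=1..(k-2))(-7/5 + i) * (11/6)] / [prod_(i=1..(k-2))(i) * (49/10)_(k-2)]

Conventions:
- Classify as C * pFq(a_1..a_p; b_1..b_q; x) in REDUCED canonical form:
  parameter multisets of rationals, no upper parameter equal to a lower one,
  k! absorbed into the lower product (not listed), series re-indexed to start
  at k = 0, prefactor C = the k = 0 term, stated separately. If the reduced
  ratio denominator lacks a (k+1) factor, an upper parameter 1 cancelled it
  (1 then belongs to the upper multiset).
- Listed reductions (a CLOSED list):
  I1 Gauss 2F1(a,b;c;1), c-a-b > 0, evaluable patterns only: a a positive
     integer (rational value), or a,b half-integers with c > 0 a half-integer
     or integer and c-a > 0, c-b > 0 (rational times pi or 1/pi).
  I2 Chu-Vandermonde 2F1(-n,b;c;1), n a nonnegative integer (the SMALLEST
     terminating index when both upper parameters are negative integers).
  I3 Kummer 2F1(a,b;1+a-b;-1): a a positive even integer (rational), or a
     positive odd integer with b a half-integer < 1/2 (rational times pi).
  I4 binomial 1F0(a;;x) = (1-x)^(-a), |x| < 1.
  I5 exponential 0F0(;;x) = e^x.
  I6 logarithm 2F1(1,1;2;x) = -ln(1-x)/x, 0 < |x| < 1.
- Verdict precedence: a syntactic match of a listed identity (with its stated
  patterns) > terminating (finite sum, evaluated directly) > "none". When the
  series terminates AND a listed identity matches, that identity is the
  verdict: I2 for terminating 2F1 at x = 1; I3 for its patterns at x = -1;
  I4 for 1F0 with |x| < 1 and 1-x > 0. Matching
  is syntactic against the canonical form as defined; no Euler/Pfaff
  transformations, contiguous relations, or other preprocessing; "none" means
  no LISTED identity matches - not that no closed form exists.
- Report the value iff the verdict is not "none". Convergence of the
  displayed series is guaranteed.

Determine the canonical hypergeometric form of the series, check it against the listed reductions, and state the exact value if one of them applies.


Prefactor 11/6, argument -1: 2F1 with upper {-2/5, 7/2} over lower {49/10}. Verdict: none (x = -1): each listed identity misses the multisets {-2/5, 7/2} ; {49/10}.

Structural cue: from the first term 11/6: the running product (C = 11/6, x = -1) telescopes to a rising factorial.
Step ratio: r(k) = (-1) * (k-2/5) (k+7/2) / [(k+49/10) (k+1)] - rational in k. x = (-1); t_0 = 11/6; negate the roots.
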